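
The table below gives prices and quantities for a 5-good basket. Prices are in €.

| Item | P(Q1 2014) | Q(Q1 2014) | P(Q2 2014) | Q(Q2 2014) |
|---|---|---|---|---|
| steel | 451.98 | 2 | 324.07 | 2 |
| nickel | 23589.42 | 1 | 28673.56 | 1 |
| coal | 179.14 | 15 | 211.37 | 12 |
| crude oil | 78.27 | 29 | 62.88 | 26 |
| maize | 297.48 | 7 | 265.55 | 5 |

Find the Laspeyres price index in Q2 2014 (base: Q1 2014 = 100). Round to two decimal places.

Laspeyres price index uses base-period quantities as weights.
ΣP(Q2 2014)·Q(Q1 2014) = 324.07×2 + 28673.56×1 + 211.37×15 + 62.88×29 + 265.55×7 = 648.14 + 28673.56 + 3170.55 + 1823.52 + 1858.85 = 36174.62
ΣP(Q1 2014)·Q(Q1 2014) = 451.98×2 + 23589.42×1 + 179.14×15 + 78.27×29 + 297.48×7 = 903.96 + 23589.42 + 2687.1 + 2269.83 + 2082.36 = 31532.67
Index = 36174.62 / 31532.67 × 100 = 114.7211

114.72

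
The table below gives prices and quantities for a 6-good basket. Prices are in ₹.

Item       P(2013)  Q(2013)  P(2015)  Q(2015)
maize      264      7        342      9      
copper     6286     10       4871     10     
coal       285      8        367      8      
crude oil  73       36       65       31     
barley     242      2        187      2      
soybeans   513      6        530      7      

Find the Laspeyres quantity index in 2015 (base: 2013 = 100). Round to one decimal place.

Laspeyres quantity index uses base-period prices as weights.
ΣP(2013)·Q(2015) = 264×9 + 6286×10 + 285×8 + 73×31 + 242×2 + 513×7 = 2376 + 62860 + 2280 + 2263 + 484 + 3591 = 73854
ΣP(2013)·Q(2013) = 264×7 + 6286×10 + 285×8 + 73×36 + 242×2 + 513×6 = 1848 + 62860 + 2280 + 2628 + 484 + 3078 = 73178
Index = 73854 / 73178 × 100 = 100.9238

100.9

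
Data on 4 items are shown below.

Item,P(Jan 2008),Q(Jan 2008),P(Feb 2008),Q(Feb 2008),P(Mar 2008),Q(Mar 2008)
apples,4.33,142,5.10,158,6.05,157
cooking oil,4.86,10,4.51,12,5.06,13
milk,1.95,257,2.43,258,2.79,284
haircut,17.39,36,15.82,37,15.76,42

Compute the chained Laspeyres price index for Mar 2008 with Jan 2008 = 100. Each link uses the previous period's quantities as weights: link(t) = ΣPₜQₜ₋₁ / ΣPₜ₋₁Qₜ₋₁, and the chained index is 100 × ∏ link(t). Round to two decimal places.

122.73

Link Jan 2008→Feb 2008:
ΣP(Feb 2008)Q(Jan 2008) = 5.10×142 + 4.51×10 + 2.43×257 + 15.82×36 = 724.2 + 45.1 + 624.51 + 569.52 = 1963.33
ΣP(Jan 2008)Q(Jan 2008) = 4.33×142 + 4.86×10 + 1.95×257 + 17.39×36 = 614.86 + 48.6 + 501.15 + 626.04 = 1790.65
link = 1963.33/1790.65 = 1.096434
Link Feb 2008→Mar 2008:
ΣP(Mar 2008)Q(Feb 2008) = 6.05×158 + 5.06×12 + 2.79×258 + 15.76×37 = 955.9 + 60.72 + 719.82 + 583.12 = 2319.56
ΣP(Feb 2008)Q(Feb 2008) = 5.10×158 + 4.51×12 + 2.43×258 + 15.82×37 = 805.8 + 54.12 + 626.94 + 585.34 = 2072.2
link = 2319.56/2072.2 = 1.119371
Chained index = 100 × 1.096434 × 1.119371 = 122.7316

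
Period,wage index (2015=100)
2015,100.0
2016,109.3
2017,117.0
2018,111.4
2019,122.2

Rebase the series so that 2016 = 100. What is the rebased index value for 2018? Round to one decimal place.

Rebased(2018) = 111.4 / 109.3 × 100 = 101.9213

101.9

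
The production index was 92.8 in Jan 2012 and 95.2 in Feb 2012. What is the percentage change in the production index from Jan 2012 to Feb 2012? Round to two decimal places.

Change = (95.2 − 92.8) / 92.8 × 100
       = 2.4 / 92.8 × 100 = 2.5862%

2.59%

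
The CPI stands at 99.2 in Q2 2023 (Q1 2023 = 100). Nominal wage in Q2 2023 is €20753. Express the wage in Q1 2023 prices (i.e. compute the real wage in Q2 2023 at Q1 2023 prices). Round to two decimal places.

20920.36

Real = Nominal ÷ (Index/100) = 20753 ÷ (99.2/100)
     = 20753 ÷ 0.992 = 20920.3629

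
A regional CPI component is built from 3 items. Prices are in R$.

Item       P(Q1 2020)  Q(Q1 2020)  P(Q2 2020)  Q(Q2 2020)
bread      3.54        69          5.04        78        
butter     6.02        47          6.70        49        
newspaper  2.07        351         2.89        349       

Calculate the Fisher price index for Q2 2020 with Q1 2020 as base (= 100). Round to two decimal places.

133.75

Laspeyres component (base-period weights):
ΣP(Q2 2020)Q(Q1 2020) = 5.04×69 + 6.70×47 + 2.89×351 = 347.76 + 314.9 + 1014.39 = 1677.05
ΣP(Q1 2020)Q(Q1 2020) = 3.54×69 + 6.02×47 + 2.07×351 = 244.26 + 282.94 + 726.57 = 1253.77
L = 1677.05 / 1253.77 × 100 = 133.7606
Paasche component (current-period weights):
ΣP(Q2 2020)Q(Q2 2020) = 5.04×78 + 6.70×49 + 2.89×349 = 393.12 + 328.3 + 1008.61 = 1730.03
ΣP(Q1 2020)Q(Q2 2020) = 3.54×78 + 6.02×49 + 2.07×349 = 276.12 + 294.98 + 722.43 = 1293.53
P = 1730.03 / 1293.53 × 100 = 133.7449
Fisher = √(L × P) = √(133.7606 × 133.7449) = 133.7527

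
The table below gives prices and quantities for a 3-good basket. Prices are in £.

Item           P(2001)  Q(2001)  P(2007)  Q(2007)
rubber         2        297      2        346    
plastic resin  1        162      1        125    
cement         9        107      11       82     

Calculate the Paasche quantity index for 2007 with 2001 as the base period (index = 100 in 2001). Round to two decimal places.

Paasche quantity index uses current-period prices as weights.
ΣP(2007)·Q(2007) = 2×346 + 1×125 + 11×82 = 692 + 125 + 902 = 1719
ΣP(2007)·Q(2001) = 2×297 + 1×162 + 11×107 = 594 + 162 + 1177 = 1933
Index = 1719 / 1933 × 100 = 88.9291

88.93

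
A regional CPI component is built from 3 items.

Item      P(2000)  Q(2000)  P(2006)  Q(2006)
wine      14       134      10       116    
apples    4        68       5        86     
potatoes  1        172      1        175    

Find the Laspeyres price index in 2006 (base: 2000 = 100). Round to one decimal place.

Laspeyres price index uses base-period quantities as weights.
ΣP(2006)·Q(2000) = 10×134 + 5×68 + 1×172 = 1340 + 340 + 172 = 1852
ΣP(2000)·Q(2000) = 14×134 + 4×68 + 1×172 = 1876 + 272 + 172 = 2320
Index = 1852 / 2320 × 100 = 79.8276

79.8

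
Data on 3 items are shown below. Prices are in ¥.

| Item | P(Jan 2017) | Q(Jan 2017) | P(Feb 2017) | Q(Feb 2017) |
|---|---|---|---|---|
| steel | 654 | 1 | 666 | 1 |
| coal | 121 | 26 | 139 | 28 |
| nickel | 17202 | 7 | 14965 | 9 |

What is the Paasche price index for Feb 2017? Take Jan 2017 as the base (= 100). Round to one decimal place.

Paasche price index uses current-period quantities as weights.
ΣP(Feb 2017)·Q(Feb 2017) = 666×1 + 139×28 + 14965×9 = 666 + 3892 + 134685 = 139243
ΣP(Jan 2017)·Q(Feb 2017) = 654×1 + 121×28 + 17202×9 = 654 + 3388 + 154818 = 158860
Index = 139243 / 158860 × 100 = 87.6514

87.7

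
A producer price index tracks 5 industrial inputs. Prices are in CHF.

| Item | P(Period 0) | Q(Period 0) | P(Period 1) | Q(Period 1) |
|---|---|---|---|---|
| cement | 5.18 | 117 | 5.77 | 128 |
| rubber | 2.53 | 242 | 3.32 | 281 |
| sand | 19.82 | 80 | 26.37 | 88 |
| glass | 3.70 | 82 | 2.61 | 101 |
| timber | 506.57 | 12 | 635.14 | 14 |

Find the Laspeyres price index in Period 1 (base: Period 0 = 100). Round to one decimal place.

Laspeyres price index uses base-period quantities as weights.
ΣP(Period 1)·Q(Period 0) = 5.77×117 + 3.32×242 + 26.37×80 + 2.61×82 + 635.14×12 = 675.09 + 803.44 + 2109.6 + 214.02 + 7621.68 = 11423.83
ΣP(Period 0)·Q(Period 0) = 5.18×117 + 2.53×242 + 19.82×80 + 3.70×82 + 506.57×12 = 606.06 + 612.26 + 1585.6 + 303.4 + 6078.84 = 9186.16
Index = 11423.83 / 9186.16 × 100 = 124.3591

124.4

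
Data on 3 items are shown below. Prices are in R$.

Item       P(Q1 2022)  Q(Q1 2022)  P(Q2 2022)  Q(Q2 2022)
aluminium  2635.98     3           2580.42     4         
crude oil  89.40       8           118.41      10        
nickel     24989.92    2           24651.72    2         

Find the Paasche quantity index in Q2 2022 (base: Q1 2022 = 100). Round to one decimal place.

104.9

Paasche quantity index uses current-period prices as weights.
ΣP(Q2 2022)·Q(Q2 2022) = 2580.42×4 + 118.41×10 + 24651.72×2 = 10321.68 + 1184.1 + 49303.44 = 60809.22
ΣP(Q2 2022)·Q(Q1 2022) = 2580.42×3 + 118.41×8 + 24651.72×2 = 7741.26 + 947.28 + 49303.44 = 57991.98
Index = 60809.22 / 57991.98 × 100 = 104.8580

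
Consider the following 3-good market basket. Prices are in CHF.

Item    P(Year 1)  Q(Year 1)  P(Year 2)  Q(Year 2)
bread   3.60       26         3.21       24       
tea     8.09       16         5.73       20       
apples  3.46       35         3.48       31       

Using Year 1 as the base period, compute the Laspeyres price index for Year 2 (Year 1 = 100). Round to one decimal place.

86.3

Laspeyres price index uses base-period quantities as weights.
ΣP(Year 2)·Q(Year 1) = 3.21×26 + 5.73×16 + 3.48×35 = 83.46 + 91.68 + 121.8 = 296.94
ΣP(Year 1)·Q(Year 1) = 3.60×26 + 8.09×16 + 3.46×35 = 93.6 + 129.44 + 121.1 = 344.14
Index = 296.94 / 344.14 × 100 = 86.2847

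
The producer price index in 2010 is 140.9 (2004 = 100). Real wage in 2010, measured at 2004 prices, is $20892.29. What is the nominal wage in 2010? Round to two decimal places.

29437.24

Nominal = Real × (Index/100) = 20892.29 × (140.9/100)
        = 20892.29 × 1.409 = 29437.2366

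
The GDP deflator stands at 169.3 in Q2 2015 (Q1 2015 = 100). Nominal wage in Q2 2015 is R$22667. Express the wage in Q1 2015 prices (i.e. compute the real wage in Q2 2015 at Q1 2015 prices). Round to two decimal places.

Real = Nominal ÷ (Index/100) = 22667 ÷ (169.3/100)
     = 22667 ÷ 1.693 = 13388.6592

13388.66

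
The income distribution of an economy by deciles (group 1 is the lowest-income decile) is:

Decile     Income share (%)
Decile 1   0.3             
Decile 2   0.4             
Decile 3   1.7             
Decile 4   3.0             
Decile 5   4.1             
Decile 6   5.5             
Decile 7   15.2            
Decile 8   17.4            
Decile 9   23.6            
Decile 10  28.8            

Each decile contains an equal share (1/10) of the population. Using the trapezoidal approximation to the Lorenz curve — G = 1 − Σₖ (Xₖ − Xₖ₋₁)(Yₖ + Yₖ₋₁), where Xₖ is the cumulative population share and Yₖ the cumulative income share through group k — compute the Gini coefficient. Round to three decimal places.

Cumulative income shares Yₖ: 0.0030, 0.0070, 0.0240, 0.0540, 0.0950, 0.1500, 0.3020, 0.4760, 0.7120, 1.0000
Σ (Xₖ−Xₖ₋₁)(Yₖ+Yₖ₋₁) = (1/10)(0.0030+0.0000) + (1/10)(0.0070+0.0030) + (1/10)(0.0240+0.0070) + (1/10)(0.0540+0.0240) + (1/10)(0.0950+0.0540) + (1/10)(0.1500+0.0950) + (1/10)(0.3020+0.1500) + (1/10)(0.4760+0.3020) + (1/10)(0.7120+0.4760) + (1/10)(1.0000+0.7120)
  = 0.0003 + 0.0010 + 0.0031 + 0.0078 + 0.0149 + 0.0245 + 0.0452 + 0.0778 + 0.1188 + 0.1712 = 0.4646
G = 1 − 0.4646 = 0.5354

0.535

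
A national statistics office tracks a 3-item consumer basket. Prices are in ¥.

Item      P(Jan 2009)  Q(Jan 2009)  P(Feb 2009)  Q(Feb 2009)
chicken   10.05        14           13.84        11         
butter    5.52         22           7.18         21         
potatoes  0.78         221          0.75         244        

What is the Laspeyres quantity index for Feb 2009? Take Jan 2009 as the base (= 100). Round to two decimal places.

95.92

Laspeyres quantity index uses base-period prices as weights.
ΣP(Jan 2009)·Q(Feb 2009) = 10.05×11 + 5.52×21 + 0.78×244 = 110.55 + 115.92 + 190.32 = 416.79
ΣP(Jan 2009)·Q(Jan 2009) = 10.05×14 + 5.52×22 + 0.78×221 = 140.7 + 121.44 + 172.38 = 434.52
Index = 416.79 / 434.52 × 100 = 95.9196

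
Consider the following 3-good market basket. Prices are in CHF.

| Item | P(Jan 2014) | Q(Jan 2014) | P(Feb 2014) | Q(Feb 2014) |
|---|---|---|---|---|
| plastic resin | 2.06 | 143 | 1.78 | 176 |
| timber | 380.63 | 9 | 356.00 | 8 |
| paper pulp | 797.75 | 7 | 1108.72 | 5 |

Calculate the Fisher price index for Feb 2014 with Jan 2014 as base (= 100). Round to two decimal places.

Laspeyres component (base-period weights):
ΣP(Feb 2014)Q(Jan 2014) = 1.78×143 + 356.00×9 + 1108.72×7 = 254.54 + 3204 + 7761.04 = 11219.58
ΣP(Jan 2014)Q(Jan 2014) = 2.06×143 + 380.63×9 + 797.75×7 = 294.58 + 3425.67 + 5584.25 = 9304.5
L = 11219.58 / 9304.5 × 100 = 120.5823
Paasche component (current-period weights):
ΣP(Feb 2014)Q(Feb 2014) = 1.78×176 + 356.00×8 + 1108.72×5 = 313.28 + 2848 + 5543.6 = 8704.88
ΣP(Jan 2014)Q(Feb 2014) = 2.06×176 + 380.63×8 + 797.75×5 = 362.56 + 3045.04 + 3988.75 = 7396.35
P = 8704.88 / 7396.35 × 100 = 117.6916
Fisher = √(L × P) = √(120.5823 × 117.6916) = 119.1282

119.13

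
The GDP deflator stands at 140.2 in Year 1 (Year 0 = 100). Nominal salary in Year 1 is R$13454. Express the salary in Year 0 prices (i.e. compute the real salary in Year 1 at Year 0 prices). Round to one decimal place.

9596.3

Real = Nominal ÷ (Index/100) = 13454 ÷ (140.2/100)
     = 13454 ÷ 1.402 = 9596.2910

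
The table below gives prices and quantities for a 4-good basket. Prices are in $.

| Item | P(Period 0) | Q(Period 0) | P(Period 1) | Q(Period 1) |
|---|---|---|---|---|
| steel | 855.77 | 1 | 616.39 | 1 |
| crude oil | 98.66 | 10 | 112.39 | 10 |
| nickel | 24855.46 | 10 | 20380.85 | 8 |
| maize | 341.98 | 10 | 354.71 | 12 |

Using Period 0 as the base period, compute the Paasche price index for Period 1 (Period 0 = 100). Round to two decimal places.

82.54

Paasche price index uses current-period quantities as weights.
ΣP(Period 1)·Q(Period 1) = 616.39×1 + 112.39×10 + 20380.85×8 + 354.71×12 = 616.39 + 1123.9 + 163046.8 + 4256.52 = 169043.61
ΣP(Period 0)·Q(Period 1) = 855.77×1 + 98.66×10 + 24855.46×8 + 341.98×12 = 855.77 + 986.6 + 198843.68 + 4103.76 = 204789.81
Index = 169043.61 / 204789.81 × 100 = 82.5449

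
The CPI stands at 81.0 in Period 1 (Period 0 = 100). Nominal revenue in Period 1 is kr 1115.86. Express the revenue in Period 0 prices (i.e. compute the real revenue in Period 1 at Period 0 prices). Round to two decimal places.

Real = Nominal ÷ (Index/100) = 1115.86 ÷ (81.0/100)
     = 1115.86 ÷ 0.810 = 1377.6049

1377.60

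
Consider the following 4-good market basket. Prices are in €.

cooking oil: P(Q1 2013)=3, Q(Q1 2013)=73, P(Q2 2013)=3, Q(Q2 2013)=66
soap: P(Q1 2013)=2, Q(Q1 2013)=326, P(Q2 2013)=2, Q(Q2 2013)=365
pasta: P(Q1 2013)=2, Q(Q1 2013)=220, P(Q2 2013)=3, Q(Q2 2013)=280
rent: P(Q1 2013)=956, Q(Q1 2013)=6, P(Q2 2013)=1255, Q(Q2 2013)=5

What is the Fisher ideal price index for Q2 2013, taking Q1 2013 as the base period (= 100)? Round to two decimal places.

128.45

Laspeyres component (base-period weights):
ΣP(Q2 2013)Q(Q1 2013) = 3×73 + 2×326 + 3×220 + 1255×6 = 219 + 652 + 660 + 7530 = 9061
ΣP(Q1 2013)Q(Q1 2013) = 3×73 + 2×326 + 2×220 + 956×6 = 219 + 652 + 440 + 5736 = 7047
L = 9061 / 7047 × 100 = 128.5795
Paasche component (current-period weights):
ΣP(Q2 2013)Q(Q2 2013) = 3×66 + 2×365 + 3×280 + 1255×5 = 198 + 730 + 840 + 6275 = 8043
ΣP(Q1 2013)Q(Q2 2013) = 3×66 + 2×365 + 2×280 + 956×5 = 198 + 730 + 560 + 4780 = 6268
P = 8043 / 6268 × 100 = 128.3184
Fisher = √(L × P) = √(128.5795 × 128.3184) = 128.4489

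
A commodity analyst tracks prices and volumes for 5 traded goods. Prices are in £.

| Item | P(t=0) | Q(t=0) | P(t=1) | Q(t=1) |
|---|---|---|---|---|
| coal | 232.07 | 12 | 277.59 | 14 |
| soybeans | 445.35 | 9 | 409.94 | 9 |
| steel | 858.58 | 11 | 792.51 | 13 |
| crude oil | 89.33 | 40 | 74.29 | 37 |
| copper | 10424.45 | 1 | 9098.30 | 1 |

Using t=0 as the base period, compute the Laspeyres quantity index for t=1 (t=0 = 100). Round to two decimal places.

106.33

Laspeyres quantity index uses base-period prices as weights.
ΣP(t=0)·Q(t=1) = 232.07×14 + 445.35×9 + 858.58×13 + 89.33×37 + 10424.45×1 = 3248.98 + 4008.15 + 11161.54 + 3305.21 + 10424.45 = 32148.33
ΣP(t=0)·Q(t=0) = 232.07×12 + 445.35×9 + 858.58×11 + 89.33×40 + 10424.45×1 = 2784.84 + 4008.15 + 9444.38 + 3573.2 + 10424.45 = 30235.02
Index = 32148.33 / 30235.02 × 100 = 106.3281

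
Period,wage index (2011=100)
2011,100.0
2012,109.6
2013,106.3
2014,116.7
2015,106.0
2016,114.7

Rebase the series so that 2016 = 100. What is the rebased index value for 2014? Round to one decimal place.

Rebased(2014) = 116.7 / 114.7 × 100 = 101.7437

101.7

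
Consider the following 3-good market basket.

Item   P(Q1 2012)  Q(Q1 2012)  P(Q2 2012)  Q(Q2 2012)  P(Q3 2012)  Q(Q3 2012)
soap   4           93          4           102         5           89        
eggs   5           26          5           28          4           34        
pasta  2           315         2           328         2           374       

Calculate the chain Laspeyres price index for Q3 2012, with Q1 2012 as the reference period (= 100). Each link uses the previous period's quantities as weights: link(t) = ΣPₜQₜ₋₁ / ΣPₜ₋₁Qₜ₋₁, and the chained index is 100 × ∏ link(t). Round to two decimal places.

106.15

Link Q1 2012→Q2 2012:
ΣP(Q2 2012)Q(Q1 2012) = 4×93 + 5×26 + 2×315 = 372 + 130 + 630 = 1132
ΣP(Q1 2012)Q(Q1 2012) = 4×93 + 5×26 + 2×315 = 372 + 130 + 630 = 1132
link = 1132/1132 = 1.000000
Link Q2 2012→Q3 2012:
ΣP(Q3 2012)Q(Q2 2012) = 5×102 + 4×28 + 2×328 = 510 + 112 + 656 = 1278
ΣP(Q2 2012)Q(Q2 2012) = 4×102 + 5×28 + 2×328 = 408 + 140 + 656 = 1204
link = 1278/1204 = 1.061462
Chained index = 100 × 1.000000 × 1.061462 = 106.1462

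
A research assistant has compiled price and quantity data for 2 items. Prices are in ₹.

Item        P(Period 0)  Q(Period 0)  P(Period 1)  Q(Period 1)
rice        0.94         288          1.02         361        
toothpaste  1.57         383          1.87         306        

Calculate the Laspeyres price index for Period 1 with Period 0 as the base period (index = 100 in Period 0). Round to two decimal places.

115.82

Laspeyres price index uses base-period quantities as weights.
ΣP(Period 1)·Q(Period 0) = 1.02×288 + 1.87×383 = 293.76 + 716.21 = 1009.97
ΣP(Period 0)·Q(Period 0) = 0.94×288 + 1.57×383 = 270.72 + 601.31 = 872.03
Index = 1009.97 / 872.03 × 100 = 115.8183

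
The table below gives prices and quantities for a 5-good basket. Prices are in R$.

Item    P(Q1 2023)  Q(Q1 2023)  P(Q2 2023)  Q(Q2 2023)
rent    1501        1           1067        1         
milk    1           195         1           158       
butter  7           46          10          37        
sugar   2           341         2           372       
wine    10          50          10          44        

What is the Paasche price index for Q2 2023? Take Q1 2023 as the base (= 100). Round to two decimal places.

Paasche price index uses current-period quantities as weights.
ΣP(Q2 2023)·Q(Q2 2023) = 1067×1 + 1×158 + 10×37 + 2×372 + 10×44 = 1067 + 158 + 370 + 744 + 440 = 2779
ΣP(Q1 2023)·Q(Q2 2023) = 1501×1 + 1×158 + 7×37 + 2×372 + 10×44 = 1501 + 158 + 259 + 744 + 440 = 3102
Index = 2779 / 3102 × 100 = 89.5874

89.59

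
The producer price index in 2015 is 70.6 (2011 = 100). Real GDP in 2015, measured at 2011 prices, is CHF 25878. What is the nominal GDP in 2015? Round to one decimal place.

18269.9

Nominal = Real × (Index/100) = 25878 × (70.6/100)
        = 25878 × 0.706 = 18269.8680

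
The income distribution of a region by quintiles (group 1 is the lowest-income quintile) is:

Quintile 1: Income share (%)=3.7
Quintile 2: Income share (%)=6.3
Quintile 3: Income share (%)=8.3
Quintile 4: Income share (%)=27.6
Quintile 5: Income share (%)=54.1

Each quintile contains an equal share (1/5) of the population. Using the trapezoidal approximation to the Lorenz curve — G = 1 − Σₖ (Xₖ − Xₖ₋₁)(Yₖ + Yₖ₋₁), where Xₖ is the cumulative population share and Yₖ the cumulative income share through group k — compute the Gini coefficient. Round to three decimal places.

0.488

Cumulative income shares Yₖ: 0.0370, 0.1000, 0.1830, 0.4590, 1.0000
Σ (Xₖ−Xₖ₋₁)(Yₖ+Yₖ₋₁) = (1/5)(0.0370+0.0000) + (1/5)(0.1000+0.0370) + (1/5)(0.1830+0.1000) + (1/5)(0.4590+0.1830) + (1/5)(1.0000+0.4590)
  = 0.0074 + 0.0274 + 0.0566 + 0.1284 + 0.2918 = 0.5116
G = 1 − 0.5116 = 0.4884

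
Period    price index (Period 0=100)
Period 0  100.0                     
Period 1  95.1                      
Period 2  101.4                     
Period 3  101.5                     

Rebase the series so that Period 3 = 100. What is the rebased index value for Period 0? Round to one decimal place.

Rebased(Period 0) = 100.0 / 101.5 × 100 = 98.5222

98.5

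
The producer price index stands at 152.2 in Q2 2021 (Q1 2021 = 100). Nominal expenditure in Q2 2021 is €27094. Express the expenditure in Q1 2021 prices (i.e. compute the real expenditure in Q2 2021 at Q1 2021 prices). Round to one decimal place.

17801.6

Real = Nominal ÷ (Index/100) = 27094 ÷ (152.2/100)
     = 27094 ÷ 1.522 = 17801.5769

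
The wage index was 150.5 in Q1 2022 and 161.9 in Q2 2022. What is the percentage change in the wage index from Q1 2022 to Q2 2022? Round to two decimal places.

7.57%

Change = (161.9 − 150.5) / 150.5 × 100
       = 11.4 / 150.5 × 100 = 7.5748%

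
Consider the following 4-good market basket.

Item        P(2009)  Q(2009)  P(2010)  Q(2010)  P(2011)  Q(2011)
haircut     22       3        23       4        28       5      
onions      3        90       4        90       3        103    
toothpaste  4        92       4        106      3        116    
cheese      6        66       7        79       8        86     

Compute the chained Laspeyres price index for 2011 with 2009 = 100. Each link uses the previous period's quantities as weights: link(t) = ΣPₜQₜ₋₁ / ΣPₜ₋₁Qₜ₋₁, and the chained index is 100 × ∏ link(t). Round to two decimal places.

Link 2009→2010:
ΣP(2010)Q(2009) = 23×3 + 4×90 + 4×92 + 7×66 = 69 + 360 + 368 + 462 = 1259
ΣP(2009)Q(2009) = 22×3 + 3×90 + 4×92 + 6×66 = 66 + 270 + 368 + 396 = 1100
link = 1259/1100 = 1.144545
Link 2010→2011:
ΣP(2011)Q(2010) = 28×4 + 3×90 + 3×106 + 8×79 = 112 + 270 + 318 + 632 = 1332
ΣP(2010)Q(2010) = 23×4 + 4×90 + 4×106 + 7×79 = 92 + 360 + 424 + 553 = 1429
link = 1332/1429 = 0.932120
Chained index = 100 × 1.144545 × 0.932120 = 106.6854

106.69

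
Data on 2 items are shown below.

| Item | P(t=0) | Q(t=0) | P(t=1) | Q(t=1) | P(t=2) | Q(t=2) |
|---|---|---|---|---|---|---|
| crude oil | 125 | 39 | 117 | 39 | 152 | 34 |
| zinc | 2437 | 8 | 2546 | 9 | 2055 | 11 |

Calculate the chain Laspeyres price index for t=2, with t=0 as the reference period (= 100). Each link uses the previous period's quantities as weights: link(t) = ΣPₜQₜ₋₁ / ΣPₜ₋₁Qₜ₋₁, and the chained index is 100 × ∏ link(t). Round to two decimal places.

Link t=0→t=1:
ΣP(t=1)Q(t=0) = 117×39 + 2546×8 = 4563 + 20368 = 24931
ΣP(t=0)Q(t=0) = 125×39 + 2437×8 = 4875 + 19496 = 24371
link = 24931/24371 = 1.022978
Link t=1→t=2:
ΣP(t=2)Q(t=1) = 152×39 + 2055×9 = 5928 + 18495 = 24423
ΣP(t=1)Q(t=1) = 117×39 + 2546×9 = 4563 + 22914 = 27477
link = 24423/27477 = 0.888852
Chained index = 100 × 1.022978 × 0.888852 = 90.9277

90.93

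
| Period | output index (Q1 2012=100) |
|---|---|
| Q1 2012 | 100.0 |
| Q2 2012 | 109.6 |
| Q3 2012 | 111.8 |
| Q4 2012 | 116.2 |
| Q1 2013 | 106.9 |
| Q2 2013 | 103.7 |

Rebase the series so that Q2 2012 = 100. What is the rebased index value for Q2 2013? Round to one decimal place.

94.6

Rebased(Q2 2013) = 103.7 / 109.6 × 100 = 94.6168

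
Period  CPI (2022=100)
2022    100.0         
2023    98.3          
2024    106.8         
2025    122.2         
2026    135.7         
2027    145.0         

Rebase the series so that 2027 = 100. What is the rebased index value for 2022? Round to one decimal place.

Rebased(2022) = 100.0 / 145.0 × 100 = 68.9655

69.0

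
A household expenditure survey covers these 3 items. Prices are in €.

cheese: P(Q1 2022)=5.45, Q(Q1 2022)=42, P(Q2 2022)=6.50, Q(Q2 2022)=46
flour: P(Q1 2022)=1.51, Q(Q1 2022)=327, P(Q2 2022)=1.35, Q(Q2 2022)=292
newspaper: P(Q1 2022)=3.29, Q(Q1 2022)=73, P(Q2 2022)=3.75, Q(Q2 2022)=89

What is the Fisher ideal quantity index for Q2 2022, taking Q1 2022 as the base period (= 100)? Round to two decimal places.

103.08

Laspeyres component (base-period weights):
ΣP(Q1 2022)Q(Q2 2022) = 5.45×46 + 1.51×292 + 3.29×89 = 250.7 + 440.92 + 292.81 = 984.43
ΣP(Q1 2022)Q(Q1 2022) = 5.45×42 + 1.51×327 + 3.29×73 = 228.9 + 493.77 + 240.17 = 962.84
L = 984.43 / 962.84 × 100 = 102.2423
Paasche component (current-period weights):
ΣP(Q2 2022)Q(Q2 2022) = 6.50×46 + 1.35×292 + 3.75×89 = 299 + 394.2 + 333.75 = 1026.95
ΣP(Q2 2022)Q(Q1 2022) = 6.50×42 + 1.35×327 + 3.75×73 = 273 + 441.45 + 273.75 = 988.2
P = 1026.95 / 988.2 × 100 = 103.9213
Fisher = √(L × P) = √(102.2423 × 103.9213) = 103.0784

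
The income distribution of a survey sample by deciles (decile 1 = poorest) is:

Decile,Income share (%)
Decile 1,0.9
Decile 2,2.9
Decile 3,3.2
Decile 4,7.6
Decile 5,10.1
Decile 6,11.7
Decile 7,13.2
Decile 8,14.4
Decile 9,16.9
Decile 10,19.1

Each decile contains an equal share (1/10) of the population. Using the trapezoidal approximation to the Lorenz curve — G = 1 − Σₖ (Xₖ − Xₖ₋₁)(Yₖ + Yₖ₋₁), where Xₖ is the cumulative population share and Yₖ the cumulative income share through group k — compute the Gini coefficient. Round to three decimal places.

0.336

Cumulative income shares Yₖ: 0.0090, 0.0380, 0.0700, 0.1460, 0.2470, 0.3640, 0.4960, 0.6400, 0.8090, 1.0000
Σ (Xₖ−Xₖ₋₁)(Yₖ+Yₖ₋₁) = (1/10)(0.0090+0.0000) + (1/10)(0.0380+0.0090) + (1/10)(0.0700+0.0380) + (1/10)(0.1460+0.0700) + (1/10)(0.2470+0.1460) + (1/10)(0.3640+0.2470) + (1/10)(0.4960+0.3640) + (1/10)(0.6400+0.4960) + (1/10)(0.8090+0.6400) + (1/10)(1.0000+0.8090)
  = 0.0009 + 0.0047 + 0.0108 + 0.0216 + 0.0393 + 0.0611 + 0.0860 + 0.1136 + 0.1449 + 0.1809 = 0.6638
G = 1 − 0.6638 = 0.3362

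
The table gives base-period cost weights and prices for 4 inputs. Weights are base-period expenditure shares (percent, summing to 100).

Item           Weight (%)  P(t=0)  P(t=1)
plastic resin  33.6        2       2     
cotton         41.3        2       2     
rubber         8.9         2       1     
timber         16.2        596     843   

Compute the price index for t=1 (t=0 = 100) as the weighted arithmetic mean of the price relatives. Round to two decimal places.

plastic resin: 33.6 × (2/2) = 33.6 × 1.000000 = 33.6000
cotton: 41.3 × (2/2) = 41.3 × 1.000000 = 41.3000
rubber: 8.9 × (1/2) = 8.9 × 0.500000 = 4.4500
timber: 16.2 × (843/596) = 16.2 × 1.414430 = 22.9138
Index = Σ wᵢ·(p₁ᵢ/p₀ᵢ) = 33.6000 + 41.3000 + 4.4500 + 22.9138 = 102.2638

102.26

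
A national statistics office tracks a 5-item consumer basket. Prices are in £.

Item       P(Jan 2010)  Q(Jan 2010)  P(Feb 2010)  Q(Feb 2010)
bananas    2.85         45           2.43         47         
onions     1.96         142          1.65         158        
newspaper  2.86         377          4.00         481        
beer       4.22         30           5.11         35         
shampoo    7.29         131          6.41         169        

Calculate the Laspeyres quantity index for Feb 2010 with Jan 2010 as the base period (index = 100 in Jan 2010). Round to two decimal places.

124.65

Laspeyres quantity index uses base-period prices as weights.
ΣP(Jan 2010)·Q(Feb 2010) = 2.85×47 + 1.96×158 + 2.86×481 + 4.22×35 + 7.29×169 = 133.95 + 309.68 + 1375.66 + 147.7 + 1232.01 = 3199
ΣP(Jan 2010)·Q(Jan 2010) = 2.85×45 + 1.96×142 + 2.86×377 + 4.22×30 + 7.29×131 = 128.25 + 278.32 + 1078.22 + 126.6 + 954.99 = 2566.38
Index = 3199 / 2566.38 × 100 = 124.6503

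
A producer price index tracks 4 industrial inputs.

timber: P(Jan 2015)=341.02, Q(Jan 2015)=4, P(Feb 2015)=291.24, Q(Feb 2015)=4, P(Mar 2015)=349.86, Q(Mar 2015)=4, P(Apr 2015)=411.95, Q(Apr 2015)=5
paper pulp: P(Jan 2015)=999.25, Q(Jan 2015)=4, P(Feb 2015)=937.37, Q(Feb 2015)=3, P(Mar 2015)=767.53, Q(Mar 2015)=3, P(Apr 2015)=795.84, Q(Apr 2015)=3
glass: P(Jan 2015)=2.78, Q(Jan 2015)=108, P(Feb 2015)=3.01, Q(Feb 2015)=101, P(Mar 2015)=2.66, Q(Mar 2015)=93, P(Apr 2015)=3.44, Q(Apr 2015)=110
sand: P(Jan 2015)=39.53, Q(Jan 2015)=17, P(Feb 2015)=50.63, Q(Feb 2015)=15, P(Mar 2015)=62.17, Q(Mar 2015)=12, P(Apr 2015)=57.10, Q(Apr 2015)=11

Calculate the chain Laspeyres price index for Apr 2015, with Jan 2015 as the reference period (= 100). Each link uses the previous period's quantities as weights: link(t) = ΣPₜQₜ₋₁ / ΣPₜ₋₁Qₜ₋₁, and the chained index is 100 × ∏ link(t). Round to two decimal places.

Link Jan 2015→Feb 2015:
ΣP(Feb 2015)Q(Jan 2015) = 291.24×4 + 937.37×4 + 3.01×108 + 50.63×17 = 1164.96 + 3749.48 + 325.08 + 860.71 = 6100.23
ΣP(Jan 2015)Q(Jan 2015) = 341.02×4 + 999.25×4 + 2.78×108 + 39.53×17 = 1364.08 + 3997 + 300.24 + 672.01 = 6333.33
link = 6100.23/6333.33 = 0.963195
Link Feb 2015→Mar 2015:
ΣP(Mar 2015)Q(Feb 2015) = 349.86×4 + 767.53×3 + 2.66×101 + 62.17×15 = 1399.44 + 2302.59 + 268.66 + 932.55 = 4903.24
ΣP(Feb 2015)Q(Feb 2015) = 291.24×4 + 937.37×3 + 3.01×101 + 50.63×15 = 1164.96 + 2812.11 + 304.01 + 759.45 = 5040.53
link = 4903.24/5040.53 = 0.972763
Link Mar 2015→Apr 2015:
ΣP(Apr 2015)Q(Mar 2015) = 411.95×4 + 795.84×3 + 3.44×93 + 57.10×12 = 1647.8 + 2387.52 + 319.92 + 685.2 = 5040.44
ΣP(Mar 2015)Q(Mar 2015) = 349.86×4 + 767.53×3 + 2.66×93 + 62.17×12 = 1399.44 + 2302.59 + 247.38 + 746.04 = 4695.45
link = 5040.44/4695.45 = 1.073473
Chained index = 100 × 0.963195 × 0.972763 × 1.073473 = 100.5801

100.58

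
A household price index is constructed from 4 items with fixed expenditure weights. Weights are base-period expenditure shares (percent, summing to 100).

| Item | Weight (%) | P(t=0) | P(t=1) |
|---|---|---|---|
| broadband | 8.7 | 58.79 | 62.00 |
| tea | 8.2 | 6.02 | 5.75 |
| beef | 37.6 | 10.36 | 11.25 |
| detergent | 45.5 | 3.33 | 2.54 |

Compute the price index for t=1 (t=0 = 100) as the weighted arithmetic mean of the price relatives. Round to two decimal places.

92.54

broadband: 8.7 × (62.00/58.79) = 8.7 × 1.054601 = 9.1750
tea: 8.2 × (5.75/6.02) = 8.2 × 0.955150 = 7.8322
beef: 37.6 × (11.25/10.36) = 37.6 × 1.085907 = 40.8301
detergent: 45.5 × (2.54/3.33) = 45.5 × 0.762763 = 34.7057
Index = Σ wᵢ·(p₁ᵢ/p₀ᵢ) = 9.1750 + 7.8322 + 40.8301 + 34.7057 = 92.5431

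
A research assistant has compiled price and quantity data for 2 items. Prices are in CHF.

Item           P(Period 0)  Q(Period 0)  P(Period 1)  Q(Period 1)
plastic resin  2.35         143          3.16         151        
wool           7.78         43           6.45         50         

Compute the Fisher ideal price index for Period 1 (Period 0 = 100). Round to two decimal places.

108.12

Laspeyres component (base-period weights):
ΣP(Period 1)Q(Period 0) = 3.16×143 + 6.45×43 = 451.88 + 277.35 = 729.23
ΣP(Period 0)Q(Period 0) = 2.35×143 + 7.78×43 = 336.05 + 334.54 = 670.59
L = 729.23 / 670.59 × 100 = 108.7445
Paasche component (current-period weights):
ΣP(Period 1)Q(Period 1) = 3.16×151 + 6.45×50 = 477.16 + 322.5 = 799.66
ΣP(Period 0)Q(Period 1) = 2.35×151 + 7.78×50 = 354.85 + 389 = 743.85
P = 799.66 / 743.85 × 100 = 107.5029
Fisher = √(L × P) = √(108.7445 × 107.5029) = 108.1219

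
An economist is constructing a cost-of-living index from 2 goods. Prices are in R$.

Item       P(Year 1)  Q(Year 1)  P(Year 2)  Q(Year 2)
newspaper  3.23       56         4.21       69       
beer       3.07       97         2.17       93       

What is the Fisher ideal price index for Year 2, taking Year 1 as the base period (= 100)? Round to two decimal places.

Laspeyres component (base-period weights):
ΣP(Year 2)Q(Year 1) = 4.21×56 + 2.17×97 = 235.76 + 210.49 = 446.25
ΣP(Year 1)Q(Year 1) = 3.23×56 + 3.07×97 = 180.88 + 297.79 = 478.67
L = 446.25 / 478.67 × 100 = 93.2271
Paasche component (current-period weights):
ΣP(Year 2)Q(Year 2) = 4.21×69 + 2.17×93 = 290.49 + 201.81 = 492.3
ΣP(Year 1)Q(Year 2) = 3.23×69 + 3.07×93 = 222.87 + 285.51 = 508.38
P = 492.3 / 508.38 × 100 = 96.8370
Fisher = √(L × P) = √(93.2271 × 96.8370) = 95.0149

95.01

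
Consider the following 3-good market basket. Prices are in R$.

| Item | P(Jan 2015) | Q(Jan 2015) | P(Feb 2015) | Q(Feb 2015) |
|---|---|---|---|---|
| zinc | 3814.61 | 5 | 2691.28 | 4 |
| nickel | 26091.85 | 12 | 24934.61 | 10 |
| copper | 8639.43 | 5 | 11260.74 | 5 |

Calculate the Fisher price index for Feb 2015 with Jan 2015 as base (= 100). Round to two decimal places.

98.68

Laspeyres component (base-period weights):
ΣP(Feb 2015)Q(Jan 2015) = 2691.28×5 + 24934.61×12 + 11260.74×5 = 13456.4 + 299215.32 + 56303.7 = 368975.42
ΣP(Jan 2015)Q(Jan 2015) = 3814.61×5 + 26091.85×12 + 8639.43×5 = 19073.05 + 313102.2 + 43197.15 = 375372.4
L = 368975.42 / 375372.4 × 100 = 98.2958
Paasche component (current-period weights):
ΣP(Feb 2015)Q(Feb 2015) = 2691.28×4 + 24934.61×10 + 11260.74×5 = 10765.12 + 249346.1 + 56303.7 = 316414.92
ΣP(Jan 2015)Q(Feb 2015) = 3814.61×4 + 26091.85×10 + 8639.43×5 = 15258.44 + 260918.5 + 43197.15 = 319374.09
P = 316414.92 / 319374.09 × 100 = 99.0734
Fisher = √(L × P) = √(98.2958 × 99.0734) = 98.6839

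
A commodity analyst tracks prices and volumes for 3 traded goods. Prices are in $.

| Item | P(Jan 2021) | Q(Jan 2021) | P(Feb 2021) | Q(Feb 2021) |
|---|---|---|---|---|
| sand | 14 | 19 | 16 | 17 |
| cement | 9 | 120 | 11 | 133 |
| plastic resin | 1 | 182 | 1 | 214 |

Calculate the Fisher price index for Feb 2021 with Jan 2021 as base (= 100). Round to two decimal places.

Laspeyres component (base-period weights):
ΣP(Feb 2021)Q(Jan 2021) = 16×19 + 11×120 + 1×182 = 304 + 1320 + 182 = 1806
ΣP(Jan 2021)Q(Jan 2021) = 14×19 + 9×120 + 1×182 = 266 + 1080 + 182 = 1528
L = 1806 / 1528 × 100 = 118.1937
Paasche component (current-period weights):
ΣP(Feb 2021)Q(Feb 2021) = 16×17 + 11×133 + 1×214 = 272 + 1463 + 214 = 1949
ΣP(Jan 2021)Q(Feb 2021) = 14×17 + 9×133 + 1×214 = 238 + 1197 + 214 = 1649
P = 1949 / 1649 × 100 = 118.1928
Fisher = √(L × P) = √(118.1937 × 118.1928) = 118.1933

118.19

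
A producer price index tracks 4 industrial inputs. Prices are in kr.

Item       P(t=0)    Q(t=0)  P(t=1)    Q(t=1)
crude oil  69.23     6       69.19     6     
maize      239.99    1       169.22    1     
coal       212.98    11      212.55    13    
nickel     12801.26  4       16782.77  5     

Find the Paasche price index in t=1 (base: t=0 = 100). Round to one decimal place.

129.4

Paasche price index uses current-period quantities as weights.
ΣP(t=1)·Q(t=1) = 69.19×6 + 169.22×1 + 212.55×13 + 16782.77×5 = 415.14 + 169.22 + 2763.15 + 83913.85 = 87261.36
ΣP(t=0)·Q(t=1) = 69.23×6 + 239.99×1 + 212.98×13 + 12801.26×5 = 415.38 + 239.99 + 2768.74 + 64006.3 = 67430.41
Index = 87261.36 / 67430.41 × 100 = 129.4095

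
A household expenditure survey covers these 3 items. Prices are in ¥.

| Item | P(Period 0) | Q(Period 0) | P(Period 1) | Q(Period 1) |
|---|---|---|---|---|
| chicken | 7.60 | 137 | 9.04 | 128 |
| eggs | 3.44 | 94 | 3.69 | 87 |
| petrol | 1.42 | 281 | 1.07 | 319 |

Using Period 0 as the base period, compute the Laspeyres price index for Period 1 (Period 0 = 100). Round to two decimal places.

Laspeyres price index uses base-period quantities as weights.
ΣP(Period 1)·Q(Period 0) = 9.04×137 + 3.69×94 + 1.07×281 = 1238.48 + 346.86 + 300.67 = 1886.01
ΣP(Period 0)·Q(Period 0) = 7.60×137 + 3.44×94 + 1.42×281 = 1041.2 + 323.36 + 399.02 = 1763.58
Index = 1886.01 / 1763.58 × 100 = 106.9421

106.94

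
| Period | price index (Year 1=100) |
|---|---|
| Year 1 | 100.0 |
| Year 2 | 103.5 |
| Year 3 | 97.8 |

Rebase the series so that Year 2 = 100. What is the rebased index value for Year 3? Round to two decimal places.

Rebased(Year 3) = 97.8 / 103.5 × 100 = 94.4928

94.49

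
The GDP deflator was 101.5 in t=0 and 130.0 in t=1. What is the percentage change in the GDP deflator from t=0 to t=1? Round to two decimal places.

28.08%

Change = (130.0 − 101.5) / 101.5 × 100
       = 28.5 / 101.5 × 100 = 28.0788%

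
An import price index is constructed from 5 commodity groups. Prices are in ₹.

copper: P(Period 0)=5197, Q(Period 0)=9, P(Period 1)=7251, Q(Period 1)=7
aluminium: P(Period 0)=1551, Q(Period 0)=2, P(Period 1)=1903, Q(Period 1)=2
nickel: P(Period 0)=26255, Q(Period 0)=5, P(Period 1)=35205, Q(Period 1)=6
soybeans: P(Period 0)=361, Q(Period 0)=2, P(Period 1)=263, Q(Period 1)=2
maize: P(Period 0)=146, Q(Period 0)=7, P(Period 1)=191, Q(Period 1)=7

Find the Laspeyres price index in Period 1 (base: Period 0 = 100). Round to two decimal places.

Laspeyres price index uses base-period quantities as weights.
ΣP(Period 1)·Q(Period 0) = 7251×9 + 1903×2 + 35205×5 + 263×2 + 191×7 = 65259 + 3806 + 176025 + 526 + 1337 = 246953
ΣP(Period 0)·Q(Period 0) = 5197×9 + 1551×2 + 26255×5 + 361×2 + 146×7 = 46773 + 3102 + 131275 + 722 + 1022 = 182894
Index = 246953 / 182894 × 100 = 135.0252

135.03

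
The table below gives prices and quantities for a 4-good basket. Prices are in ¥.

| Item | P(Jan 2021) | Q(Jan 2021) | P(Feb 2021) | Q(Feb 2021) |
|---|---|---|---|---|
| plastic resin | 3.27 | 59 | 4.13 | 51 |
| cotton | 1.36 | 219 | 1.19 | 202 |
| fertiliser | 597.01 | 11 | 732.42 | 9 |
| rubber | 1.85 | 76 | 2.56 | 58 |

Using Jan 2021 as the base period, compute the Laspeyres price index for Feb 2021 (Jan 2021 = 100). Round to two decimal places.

Laspeyres price index uses base-period quantities as weights.
ΣP(Feb 2021)·Q(Jan 2021) = 4.13×59 + 1.19×219 + 732.42×11 + 2.56×76 = 243.67 + 260.61 + 8056.62 + 194.56 = 8755.46
ΣP(Jan 2021)·Q(Jan 2021) = 3.27×59 + 1.36×219 + 597.01×11 + 1.85×76 = 192.93 + 297.84 + 6567.11 + 140.6 = 7198.48
Index = 8755.46 / 7198.48 × 100 = 121.6293

121.63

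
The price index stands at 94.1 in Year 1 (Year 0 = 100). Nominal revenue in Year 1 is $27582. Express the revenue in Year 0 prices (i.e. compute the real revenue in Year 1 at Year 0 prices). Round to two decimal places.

29311.37

Real = Nominal ÷ (Index/100) = 27582 ÷ (94.1/100)
     = 27582 ÷ 0.941 = 29311.3709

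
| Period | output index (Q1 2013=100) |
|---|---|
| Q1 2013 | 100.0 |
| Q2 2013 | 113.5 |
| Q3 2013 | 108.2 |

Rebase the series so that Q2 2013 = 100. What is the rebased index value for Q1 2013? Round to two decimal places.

88.11

Rebased(Q1 2013) = 100.0 / 113.5 × 100 = 88.1057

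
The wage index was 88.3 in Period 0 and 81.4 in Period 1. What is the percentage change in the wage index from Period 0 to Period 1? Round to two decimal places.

Change = (81.4 − 88.3) / 88.3 × 100
       = -6.9 / 88.3 × 100 = -7.8143%

-7.81%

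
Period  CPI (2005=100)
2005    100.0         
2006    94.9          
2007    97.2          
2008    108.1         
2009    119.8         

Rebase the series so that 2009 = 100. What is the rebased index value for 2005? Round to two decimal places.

Rebased(2005) = 100.0 / 119.8 × 100 = 83.4725

83.47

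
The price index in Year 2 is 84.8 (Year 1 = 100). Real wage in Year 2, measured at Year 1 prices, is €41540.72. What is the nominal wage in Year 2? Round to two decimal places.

Nominal = Real × (Index/100) = 41540.72 × (84.8/100)
        = 41540.72 × 0.848 = 35226.5306

35226.53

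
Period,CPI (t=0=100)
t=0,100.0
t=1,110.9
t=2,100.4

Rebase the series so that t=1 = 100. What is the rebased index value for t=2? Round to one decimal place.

Rebased(t=2) = 100.4 / 110.9 × 100 = 90.5320

90.5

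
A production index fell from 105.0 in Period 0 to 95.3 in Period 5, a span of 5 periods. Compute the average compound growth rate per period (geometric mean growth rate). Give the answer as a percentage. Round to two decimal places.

-1.92%

Growth factor = (95.3/105.0)^(1/5) = (0.907619)^(1/5) = 0.980801
Growth rate = 0.980801 − 1 = -0.019199 = -1.9199%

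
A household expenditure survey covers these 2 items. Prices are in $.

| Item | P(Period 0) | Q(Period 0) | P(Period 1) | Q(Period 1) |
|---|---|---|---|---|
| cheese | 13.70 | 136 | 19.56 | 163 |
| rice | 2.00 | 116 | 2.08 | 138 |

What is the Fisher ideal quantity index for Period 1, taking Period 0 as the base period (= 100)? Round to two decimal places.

119.77

Laspeyres component (base-period weights):
ΣP(Period 0)Q(Period 1) = 13.70×163 + 2.00×138 = 2233.1 + 276 = 2509.1
ΣP(Period 0)Q(Period 0) = 13.70×136 + 2.00×116 = 1863.2 + 232 = 2095.2
L = 2509.1 / 2095.2 × 100 = 119.7547
Paasche component (current-period weights):
ΣP(Period 1)Q(Period 1) = 19.56×163 + 2.08×138 = 3188.28 + 287.04 = 3475.32
ΣP(Period 1)Q(Period 0) = 19.56×136 + 2.08×116 = 2660.16 + 241.28 = 2901.44
P = 3475.32 / 2901.44 × 100 = 119.7791
Fisher = √(L × P) = √(119.7547 × 119.7791) = 119.7669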